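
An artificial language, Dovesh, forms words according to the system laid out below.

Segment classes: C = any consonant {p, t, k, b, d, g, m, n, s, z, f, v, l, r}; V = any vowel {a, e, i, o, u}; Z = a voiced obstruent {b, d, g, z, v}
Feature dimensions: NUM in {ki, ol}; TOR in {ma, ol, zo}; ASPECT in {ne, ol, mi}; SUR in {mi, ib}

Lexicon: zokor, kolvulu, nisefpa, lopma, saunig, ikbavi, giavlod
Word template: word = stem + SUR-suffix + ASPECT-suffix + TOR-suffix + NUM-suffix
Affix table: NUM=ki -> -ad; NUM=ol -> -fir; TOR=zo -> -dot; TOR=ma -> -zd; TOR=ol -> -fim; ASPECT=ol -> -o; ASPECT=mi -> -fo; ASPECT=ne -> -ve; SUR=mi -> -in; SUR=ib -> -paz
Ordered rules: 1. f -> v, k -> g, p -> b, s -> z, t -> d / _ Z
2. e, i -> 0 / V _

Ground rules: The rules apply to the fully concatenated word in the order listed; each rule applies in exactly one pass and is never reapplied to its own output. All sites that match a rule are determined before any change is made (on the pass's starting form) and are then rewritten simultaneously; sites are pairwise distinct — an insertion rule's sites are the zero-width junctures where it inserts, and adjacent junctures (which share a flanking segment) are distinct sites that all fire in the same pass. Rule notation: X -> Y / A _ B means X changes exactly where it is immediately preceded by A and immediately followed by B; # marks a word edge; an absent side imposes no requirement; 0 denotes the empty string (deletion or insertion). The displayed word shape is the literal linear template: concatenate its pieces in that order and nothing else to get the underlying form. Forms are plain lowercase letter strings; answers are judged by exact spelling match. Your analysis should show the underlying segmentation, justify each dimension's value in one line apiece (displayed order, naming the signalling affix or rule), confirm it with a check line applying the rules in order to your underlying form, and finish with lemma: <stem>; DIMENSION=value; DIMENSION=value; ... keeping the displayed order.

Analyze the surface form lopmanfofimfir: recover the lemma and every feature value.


underlying: lopma-in-fo-fim-fir
NUM=ol - signalled by the affix -fir
TOR=ol - signalled by the affix -fim
ASPECT=mi - signalled by the affix -fo
SUR=mi - signalled by the affix -in
check: lopmainfofimfir -> lopmainfofimfir -> lopmanfofimfir
lemma: lopma; NUM=ol; TOR=ol; ASPECT=mi; SUR=mi


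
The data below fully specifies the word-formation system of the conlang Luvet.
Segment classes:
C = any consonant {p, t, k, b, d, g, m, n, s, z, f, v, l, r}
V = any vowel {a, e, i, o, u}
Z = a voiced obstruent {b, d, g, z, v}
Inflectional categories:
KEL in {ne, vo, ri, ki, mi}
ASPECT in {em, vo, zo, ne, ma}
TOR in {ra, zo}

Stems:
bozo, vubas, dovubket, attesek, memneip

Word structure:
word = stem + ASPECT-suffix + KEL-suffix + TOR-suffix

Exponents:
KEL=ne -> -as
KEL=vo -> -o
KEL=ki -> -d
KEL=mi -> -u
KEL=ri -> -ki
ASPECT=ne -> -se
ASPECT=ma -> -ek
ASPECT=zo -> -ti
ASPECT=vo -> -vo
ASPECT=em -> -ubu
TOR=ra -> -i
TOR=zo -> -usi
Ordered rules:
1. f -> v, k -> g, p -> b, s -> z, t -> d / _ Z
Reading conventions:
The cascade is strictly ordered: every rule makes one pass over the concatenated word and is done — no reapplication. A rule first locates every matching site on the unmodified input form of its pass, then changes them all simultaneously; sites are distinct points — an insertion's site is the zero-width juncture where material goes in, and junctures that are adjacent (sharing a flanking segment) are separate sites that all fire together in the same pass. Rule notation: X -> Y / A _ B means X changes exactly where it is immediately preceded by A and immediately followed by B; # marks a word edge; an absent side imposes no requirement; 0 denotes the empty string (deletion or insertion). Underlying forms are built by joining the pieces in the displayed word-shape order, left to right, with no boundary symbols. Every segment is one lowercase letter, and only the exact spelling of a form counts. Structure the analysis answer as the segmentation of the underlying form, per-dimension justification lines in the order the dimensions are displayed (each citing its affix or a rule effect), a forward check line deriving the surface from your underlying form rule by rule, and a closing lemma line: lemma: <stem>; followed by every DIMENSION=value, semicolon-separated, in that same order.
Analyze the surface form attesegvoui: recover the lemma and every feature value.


underlying: attesek-vo-u-i
KEL=mi - signalled by the affix -u
ASPECT=vo - signalled by the affix -vo
TOR=ra - signalled by the affix -i
check: attesekvoui -> attesegvoui
lemma: attesek; KEL=mi; ASPECT=vo; TOR=ra


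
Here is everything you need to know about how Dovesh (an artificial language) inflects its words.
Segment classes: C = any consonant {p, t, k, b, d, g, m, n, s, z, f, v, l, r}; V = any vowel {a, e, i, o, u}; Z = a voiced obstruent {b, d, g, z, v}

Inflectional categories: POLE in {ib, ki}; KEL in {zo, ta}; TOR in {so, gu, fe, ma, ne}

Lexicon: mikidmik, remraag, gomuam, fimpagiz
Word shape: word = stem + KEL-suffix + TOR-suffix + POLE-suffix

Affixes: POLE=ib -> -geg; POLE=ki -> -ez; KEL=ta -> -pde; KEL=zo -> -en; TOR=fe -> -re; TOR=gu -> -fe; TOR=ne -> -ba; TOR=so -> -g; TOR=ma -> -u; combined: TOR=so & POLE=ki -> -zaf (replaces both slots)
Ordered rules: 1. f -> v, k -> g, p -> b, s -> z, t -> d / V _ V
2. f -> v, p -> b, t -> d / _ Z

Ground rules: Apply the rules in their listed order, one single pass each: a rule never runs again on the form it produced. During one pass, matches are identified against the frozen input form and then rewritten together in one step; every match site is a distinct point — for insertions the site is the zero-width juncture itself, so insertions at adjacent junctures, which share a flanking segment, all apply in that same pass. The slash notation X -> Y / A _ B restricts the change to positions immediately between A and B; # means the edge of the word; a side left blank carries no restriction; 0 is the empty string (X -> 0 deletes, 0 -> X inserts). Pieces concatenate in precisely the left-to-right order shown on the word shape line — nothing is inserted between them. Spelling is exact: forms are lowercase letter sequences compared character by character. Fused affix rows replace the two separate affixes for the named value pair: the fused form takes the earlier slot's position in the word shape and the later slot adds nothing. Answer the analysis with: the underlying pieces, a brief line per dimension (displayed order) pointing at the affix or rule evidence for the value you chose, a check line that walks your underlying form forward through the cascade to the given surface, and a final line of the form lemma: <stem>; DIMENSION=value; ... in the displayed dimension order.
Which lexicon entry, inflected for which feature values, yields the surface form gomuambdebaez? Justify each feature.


underlying: gomuam-pde-ba-ez
POLE=ki - signalled by the affix -ez
KEL=ta - signalled by the affix -pde
TOR=ne - signalled by the affix -ba
check: gomuampdebaez -> gomuampdebaez -> gomuambdebaez
lemma: gomuam; POLE=ki; KEL=ta; TOR=ne


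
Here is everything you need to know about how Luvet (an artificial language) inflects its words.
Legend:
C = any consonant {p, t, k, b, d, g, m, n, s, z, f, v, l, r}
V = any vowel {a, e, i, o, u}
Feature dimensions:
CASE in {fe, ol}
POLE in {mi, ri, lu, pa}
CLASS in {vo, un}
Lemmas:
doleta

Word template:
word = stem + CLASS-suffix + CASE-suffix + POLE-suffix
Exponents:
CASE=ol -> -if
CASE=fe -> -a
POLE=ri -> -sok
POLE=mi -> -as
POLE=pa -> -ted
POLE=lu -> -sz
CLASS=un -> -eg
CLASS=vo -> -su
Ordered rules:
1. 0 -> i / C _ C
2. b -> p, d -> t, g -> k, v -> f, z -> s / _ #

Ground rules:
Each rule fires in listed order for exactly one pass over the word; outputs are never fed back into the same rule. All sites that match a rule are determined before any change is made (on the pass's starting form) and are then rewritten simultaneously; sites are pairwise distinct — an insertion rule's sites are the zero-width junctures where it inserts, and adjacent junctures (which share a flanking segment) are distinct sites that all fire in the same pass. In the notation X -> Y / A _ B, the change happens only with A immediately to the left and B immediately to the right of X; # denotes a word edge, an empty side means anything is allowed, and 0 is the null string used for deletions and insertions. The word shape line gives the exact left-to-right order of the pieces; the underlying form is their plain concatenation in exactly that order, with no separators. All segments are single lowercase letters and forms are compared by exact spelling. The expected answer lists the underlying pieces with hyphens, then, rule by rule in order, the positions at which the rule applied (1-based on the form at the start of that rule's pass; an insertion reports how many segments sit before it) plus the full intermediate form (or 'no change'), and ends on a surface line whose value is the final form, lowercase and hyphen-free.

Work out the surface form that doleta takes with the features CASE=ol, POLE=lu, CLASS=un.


underlying: doleta-eg-if-sz
1. 0 -> i / C _ C: inserts after position(s) 10, 11: doletaegifisiz
2. b -> p, d -> t, g -> k, v -> f, z -> s / _ #: fires at position(s) 14: doletaegifisis
surface: doletaegifisis


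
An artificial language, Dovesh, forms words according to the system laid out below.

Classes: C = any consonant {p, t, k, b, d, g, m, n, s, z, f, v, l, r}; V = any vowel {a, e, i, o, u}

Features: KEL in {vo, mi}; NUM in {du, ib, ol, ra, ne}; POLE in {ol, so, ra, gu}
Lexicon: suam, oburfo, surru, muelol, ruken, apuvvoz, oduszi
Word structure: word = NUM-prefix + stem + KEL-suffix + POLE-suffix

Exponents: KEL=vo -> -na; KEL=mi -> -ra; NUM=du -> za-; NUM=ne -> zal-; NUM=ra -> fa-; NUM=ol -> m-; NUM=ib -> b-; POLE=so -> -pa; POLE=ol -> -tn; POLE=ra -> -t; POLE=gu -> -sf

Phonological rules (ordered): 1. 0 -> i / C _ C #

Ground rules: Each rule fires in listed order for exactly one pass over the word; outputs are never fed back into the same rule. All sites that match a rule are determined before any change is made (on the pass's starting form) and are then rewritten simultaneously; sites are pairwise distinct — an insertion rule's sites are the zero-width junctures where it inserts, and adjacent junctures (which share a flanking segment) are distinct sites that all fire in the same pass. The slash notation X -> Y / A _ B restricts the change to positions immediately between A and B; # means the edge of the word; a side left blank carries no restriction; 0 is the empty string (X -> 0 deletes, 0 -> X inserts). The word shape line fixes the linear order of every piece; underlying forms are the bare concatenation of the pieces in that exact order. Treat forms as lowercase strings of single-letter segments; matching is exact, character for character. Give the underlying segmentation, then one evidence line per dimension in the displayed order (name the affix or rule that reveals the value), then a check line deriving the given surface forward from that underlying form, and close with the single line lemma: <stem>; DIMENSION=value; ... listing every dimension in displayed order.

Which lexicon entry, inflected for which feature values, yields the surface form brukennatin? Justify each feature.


underlying: b-ruken-na-tn
KEL=vo - signalled by the affix -na
NUM=ib - signalled by the affix b-
POLE=ol - signalled by the affix -tn
check: brukennatn -> brukennatin
lemma: ruken; KEL=vo; NUM=ib; POLE=ol


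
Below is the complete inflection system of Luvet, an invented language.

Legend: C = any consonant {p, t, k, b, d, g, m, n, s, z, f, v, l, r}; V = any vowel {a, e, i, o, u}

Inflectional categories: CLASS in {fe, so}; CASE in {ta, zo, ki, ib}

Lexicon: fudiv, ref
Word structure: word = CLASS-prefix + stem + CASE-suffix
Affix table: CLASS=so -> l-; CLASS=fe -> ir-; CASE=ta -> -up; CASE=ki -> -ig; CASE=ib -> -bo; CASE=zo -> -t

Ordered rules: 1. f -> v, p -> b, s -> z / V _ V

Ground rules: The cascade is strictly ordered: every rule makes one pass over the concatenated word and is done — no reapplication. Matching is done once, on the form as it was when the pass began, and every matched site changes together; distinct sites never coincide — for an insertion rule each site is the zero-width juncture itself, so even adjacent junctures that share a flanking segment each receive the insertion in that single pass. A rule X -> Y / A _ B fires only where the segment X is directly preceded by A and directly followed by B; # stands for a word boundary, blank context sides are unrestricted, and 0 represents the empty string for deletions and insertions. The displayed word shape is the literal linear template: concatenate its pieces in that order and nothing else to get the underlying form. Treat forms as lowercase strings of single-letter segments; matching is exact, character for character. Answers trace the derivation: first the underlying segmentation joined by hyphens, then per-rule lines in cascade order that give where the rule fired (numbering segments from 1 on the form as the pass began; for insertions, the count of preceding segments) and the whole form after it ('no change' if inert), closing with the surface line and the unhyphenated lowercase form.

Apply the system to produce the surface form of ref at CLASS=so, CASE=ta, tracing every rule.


underlying: l-ref-up
1. f -> v, p -> b, s -> z / V _ V: fires at position(s) 4: lrevup
surface: lrevup


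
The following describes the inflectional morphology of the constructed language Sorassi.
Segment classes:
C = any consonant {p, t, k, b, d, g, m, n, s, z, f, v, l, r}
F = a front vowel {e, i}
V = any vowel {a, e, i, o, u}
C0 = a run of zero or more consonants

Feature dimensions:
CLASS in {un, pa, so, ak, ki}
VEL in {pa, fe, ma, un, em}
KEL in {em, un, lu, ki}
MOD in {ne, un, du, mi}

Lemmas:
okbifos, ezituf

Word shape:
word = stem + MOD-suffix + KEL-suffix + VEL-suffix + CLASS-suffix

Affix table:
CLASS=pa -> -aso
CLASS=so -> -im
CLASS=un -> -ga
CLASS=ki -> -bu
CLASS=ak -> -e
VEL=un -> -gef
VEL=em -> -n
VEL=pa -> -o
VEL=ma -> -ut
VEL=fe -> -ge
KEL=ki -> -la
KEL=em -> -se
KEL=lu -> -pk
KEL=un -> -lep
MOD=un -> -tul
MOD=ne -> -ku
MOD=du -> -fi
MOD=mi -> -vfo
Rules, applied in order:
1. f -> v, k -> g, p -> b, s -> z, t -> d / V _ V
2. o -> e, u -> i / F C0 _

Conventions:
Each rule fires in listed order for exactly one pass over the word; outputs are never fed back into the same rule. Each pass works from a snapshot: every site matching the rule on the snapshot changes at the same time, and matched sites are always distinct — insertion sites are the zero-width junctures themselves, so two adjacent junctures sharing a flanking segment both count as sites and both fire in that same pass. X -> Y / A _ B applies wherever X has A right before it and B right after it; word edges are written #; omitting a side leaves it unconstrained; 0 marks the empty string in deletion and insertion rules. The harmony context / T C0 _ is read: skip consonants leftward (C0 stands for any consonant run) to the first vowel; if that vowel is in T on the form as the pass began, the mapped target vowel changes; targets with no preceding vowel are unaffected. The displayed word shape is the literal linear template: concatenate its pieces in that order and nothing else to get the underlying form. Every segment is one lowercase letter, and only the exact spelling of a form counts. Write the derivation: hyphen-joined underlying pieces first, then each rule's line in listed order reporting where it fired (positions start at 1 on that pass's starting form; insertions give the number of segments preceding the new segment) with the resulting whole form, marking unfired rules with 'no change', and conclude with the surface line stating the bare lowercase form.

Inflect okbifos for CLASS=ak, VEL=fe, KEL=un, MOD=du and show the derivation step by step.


underlying: okbifos-fi-lep-ge-e
1. f -> v, k -> g, p -> b, s -> z, t -> d / V _ V: fires at position(s) 5: okbivosfilepgee
2. o -> e, u -> i / F C0 _: fires at position(s) 6: okbivesfilepgee
surface: okbivesfilepgee


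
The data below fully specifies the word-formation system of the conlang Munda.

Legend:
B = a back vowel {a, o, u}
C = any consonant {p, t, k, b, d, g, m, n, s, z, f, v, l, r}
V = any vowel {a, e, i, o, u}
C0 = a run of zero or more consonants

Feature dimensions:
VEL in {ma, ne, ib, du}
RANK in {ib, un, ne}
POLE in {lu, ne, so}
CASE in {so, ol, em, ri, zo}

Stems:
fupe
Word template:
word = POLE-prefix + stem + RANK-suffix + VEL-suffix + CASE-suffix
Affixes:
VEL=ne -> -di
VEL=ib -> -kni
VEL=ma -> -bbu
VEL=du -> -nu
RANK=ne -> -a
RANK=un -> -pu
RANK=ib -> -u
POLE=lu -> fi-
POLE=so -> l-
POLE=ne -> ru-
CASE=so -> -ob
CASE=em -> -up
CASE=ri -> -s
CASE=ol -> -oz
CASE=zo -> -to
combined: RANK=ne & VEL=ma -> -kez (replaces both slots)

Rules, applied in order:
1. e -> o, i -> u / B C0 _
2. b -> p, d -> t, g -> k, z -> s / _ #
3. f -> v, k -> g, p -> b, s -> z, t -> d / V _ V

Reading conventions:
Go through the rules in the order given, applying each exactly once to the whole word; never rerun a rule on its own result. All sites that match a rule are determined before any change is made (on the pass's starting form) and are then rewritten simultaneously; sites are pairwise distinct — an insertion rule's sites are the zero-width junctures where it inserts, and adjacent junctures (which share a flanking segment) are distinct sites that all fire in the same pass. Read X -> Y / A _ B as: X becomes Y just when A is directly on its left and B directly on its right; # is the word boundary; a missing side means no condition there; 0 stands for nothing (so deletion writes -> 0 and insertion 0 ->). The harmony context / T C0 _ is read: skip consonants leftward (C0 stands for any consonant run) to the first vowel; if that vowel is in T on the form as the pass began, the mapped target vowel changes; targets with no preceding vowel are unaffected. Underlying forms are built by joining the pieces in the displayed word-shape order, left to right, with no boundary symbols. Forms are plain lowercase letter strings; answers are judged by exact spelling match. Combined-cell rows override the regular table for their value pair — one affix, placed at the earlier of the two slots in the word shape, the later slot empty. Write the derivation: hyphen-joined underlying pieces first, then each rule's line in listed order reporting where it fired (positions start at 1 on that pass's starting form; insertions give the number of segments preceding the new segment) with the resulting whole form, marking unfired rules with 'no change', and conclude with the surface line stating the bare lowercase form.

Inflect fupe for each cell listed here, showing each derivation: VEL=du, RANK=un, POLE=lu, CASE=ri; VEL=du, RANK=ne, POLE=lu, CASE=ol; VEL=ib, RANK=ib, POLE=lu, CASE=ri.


cell VEL=du, RANK=un, POLE=lu, CASE=ri:
underlying: fi-fupe-pu-nu-s
1. e -> o, i -> u / B C0 _: fires at position(s) 6: fifupopunus
2. b -> p, d -> t, g -> k, z -> s / _ #: no change
3. f -> v, k -> g, p -> b, s -> z, t -> d / V _ V: fires at position(s) 3, 5, 7: fivubobunus
surface: fivubobunus

cell VEL=du, RANK=ne, POLE=lu, CASE=ol:
underlying: fi-fupe-a-nu-oz
1. e -> o, i -> u / B C0 _: fires at position(s) 6: fifupoanuoz
2. b -> p, d -> t, g -> k, z -> s / _ #: fires at position(s) 11: fifupoanuos
3. f -> v, k -> g, p -> b, s -> z, t -> d / V _ V: fires at position(s) 3, 5: fivuboanuos
surface: fivuboanuos

cell VEL=ib, RANK=ib, POLE=lu, CASE=ri:
underlying: fi-fupe-u-kni-s
1. e -> o, i -> u / B C0 _: fires at position(s) 6, 10: fifupouknus
2. b -> p, d -> t, g -> k, z -> s / _ #: no change
3. f -> v, k -> g, p -> b, s -> z, t -> d / V _ V: fires at position(s) 3, 5: fivubouknus
surface: fivubouknus


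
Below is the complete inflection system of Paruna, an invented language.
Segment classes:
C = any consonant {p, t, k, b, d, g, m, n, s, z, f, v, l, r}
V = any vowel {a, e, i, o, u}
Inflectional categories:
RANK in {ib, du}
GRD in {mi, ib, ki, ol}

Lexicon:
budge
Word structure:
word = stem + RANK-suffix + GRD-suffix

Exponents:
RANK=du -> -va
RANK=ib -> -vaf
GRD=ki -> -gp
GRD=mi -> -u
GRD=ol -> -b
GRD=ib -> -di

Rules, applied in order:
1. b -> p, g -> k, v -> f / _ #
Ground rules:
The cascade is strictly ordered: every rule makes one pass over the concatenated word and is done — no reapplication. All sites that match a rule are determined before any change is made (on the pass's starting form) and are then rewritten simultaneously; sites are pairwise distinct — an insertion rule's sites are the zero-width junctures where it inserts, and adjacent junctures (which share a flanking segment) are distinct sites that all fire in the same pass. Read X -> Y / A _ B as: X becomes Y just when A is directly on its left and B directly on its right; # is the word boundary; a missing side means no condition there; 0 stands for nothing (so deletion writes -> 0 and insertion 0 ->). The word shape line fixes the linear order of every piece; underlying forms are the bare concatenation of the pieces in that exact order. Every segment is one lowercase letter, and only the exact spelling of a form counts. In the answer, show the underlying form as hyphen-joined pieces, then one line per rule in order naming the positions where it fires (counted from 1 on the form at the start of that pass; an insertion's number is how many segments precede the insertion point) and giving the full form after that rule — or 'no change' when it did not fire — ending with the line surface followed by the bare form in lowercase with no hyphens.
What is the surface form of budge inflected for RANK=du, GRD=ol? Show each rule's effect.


underlying: budge-va-b
1. b -> p, g -> k, v -> f / _ #: fires at position(s) 8: budgevap
surface: budgevap


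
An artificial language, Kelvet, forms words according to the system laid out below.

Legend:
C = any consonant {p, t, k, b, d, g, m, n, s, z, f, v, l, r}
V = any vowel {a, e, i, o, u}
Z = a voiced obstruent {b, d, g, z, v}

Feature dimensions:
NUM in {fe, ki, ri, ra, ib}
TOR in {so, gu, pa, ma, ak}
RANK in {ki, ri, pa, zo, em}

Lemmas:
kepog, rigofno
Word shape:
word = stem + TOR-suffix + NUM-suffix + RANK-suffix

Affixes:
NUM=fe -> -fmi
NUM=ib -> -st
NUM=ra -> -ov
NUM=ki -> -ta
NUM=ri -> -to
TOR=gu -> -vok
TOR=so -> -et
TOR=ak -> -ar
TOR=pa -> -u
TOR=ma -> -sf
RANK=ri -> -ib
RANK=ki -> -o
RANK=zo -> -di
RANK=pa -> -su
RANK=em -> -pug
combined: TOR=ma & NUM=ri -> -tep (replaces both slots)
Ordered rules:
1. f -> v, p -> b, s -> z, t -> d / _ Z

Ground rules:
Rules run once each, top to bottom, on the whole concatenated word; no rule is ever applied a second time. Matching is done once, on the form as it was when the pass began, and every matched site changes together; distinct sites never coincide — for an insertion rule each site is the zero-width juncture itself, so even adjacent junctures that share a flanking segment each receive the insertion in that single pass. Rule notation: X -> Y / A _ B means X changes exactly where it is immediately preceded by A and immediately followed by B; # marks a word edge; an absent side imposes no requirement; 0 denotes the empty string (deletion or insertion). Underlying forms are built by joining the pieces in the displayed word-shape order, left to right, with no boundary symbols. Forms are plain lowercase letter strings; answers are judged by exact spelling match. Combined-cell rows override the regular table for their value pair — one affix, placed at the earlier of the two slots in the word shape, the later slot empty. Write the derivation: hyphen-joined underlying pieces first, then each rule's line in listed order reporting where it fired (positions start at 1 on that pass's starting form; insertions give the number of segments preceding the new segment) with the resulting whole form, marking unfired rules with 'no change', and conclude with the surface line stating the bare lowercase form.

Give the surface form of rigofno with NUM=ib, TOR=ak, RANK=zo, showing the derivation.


underlying: rigofno-ar-st-di
1. f -> v, p -> b, s -> z, t -> d / _ Z: fires at position(s) 11: rigofnoarsddi
surface: rigofnoarsddi


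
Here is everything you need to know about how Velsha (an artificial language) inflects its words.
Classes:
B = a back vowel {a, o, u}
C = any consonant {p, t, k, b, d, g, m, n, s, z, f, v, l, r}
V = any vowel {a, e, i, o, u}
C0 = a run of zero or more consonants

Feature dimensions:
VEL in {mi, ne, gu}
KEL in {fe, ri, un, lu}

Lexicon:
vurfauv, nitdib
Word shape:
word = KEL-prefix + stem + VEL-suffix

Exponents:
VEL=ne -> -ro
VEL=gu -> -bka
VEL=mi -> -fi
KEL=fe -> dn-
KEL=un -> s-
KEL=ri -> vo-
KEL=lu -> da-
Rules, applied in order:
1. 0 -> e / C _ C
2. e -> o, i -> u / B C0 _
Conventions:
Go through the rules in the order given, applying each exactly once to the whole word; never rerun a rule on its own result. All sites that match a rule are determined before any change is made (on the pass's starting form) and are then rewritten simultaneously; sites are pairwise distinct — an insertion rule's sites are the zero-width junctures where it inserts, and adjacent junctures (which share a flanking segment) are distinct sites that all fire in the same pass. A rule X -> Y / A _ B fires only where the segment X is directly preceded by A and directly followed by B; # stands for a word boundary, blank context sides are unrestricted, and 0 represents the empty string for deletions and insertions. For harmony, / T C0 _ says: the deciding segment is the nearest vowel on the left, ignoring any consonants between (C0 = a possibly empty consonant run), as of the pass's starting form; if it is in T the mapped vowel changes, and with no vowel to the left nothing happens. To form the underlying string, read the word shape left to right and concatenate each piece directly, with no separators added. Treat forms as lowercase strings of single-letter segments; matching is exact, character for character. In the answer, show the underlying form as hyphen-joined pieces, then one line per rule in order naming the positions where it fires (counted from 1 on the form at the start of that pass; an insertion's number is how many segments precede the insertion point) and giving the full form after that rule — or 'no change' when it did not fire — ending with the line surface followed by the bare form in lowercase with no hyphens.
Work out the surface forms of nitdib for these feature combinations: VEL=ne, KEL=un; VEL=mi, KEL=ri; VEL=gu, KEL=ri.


cell VEL=ne, KEL=un:
underlying: s-nitdib-ro
1. 0 -> e / C _ C: inserts after position(s) 1, 4, 7: senitedibero
2. e -> o, i -> u / B C0 _: no change
surface: senitedibero

cell VEL=mi, KEL=ri:
underlying: vo-nitdib-fi
1. 0 -> e / C _ C: inserts after position(s) 5, 8: vonitedibefi
2. e -> o, i -> u / B C0 _: fires at position(s) 4: vonutedibefi
surface: vonutedibefi

cell VEL=gu, KEL=ri:
underlying: vo-nitdib-bka
1. 0 -> e / C _ C: inserts after position(s) 5, 8, 9: vonitedibebeka
2. e -> o, i -> u / B C0 _: fires at position(s) 4: vonutedibebeka
surface: vonutedibebeka


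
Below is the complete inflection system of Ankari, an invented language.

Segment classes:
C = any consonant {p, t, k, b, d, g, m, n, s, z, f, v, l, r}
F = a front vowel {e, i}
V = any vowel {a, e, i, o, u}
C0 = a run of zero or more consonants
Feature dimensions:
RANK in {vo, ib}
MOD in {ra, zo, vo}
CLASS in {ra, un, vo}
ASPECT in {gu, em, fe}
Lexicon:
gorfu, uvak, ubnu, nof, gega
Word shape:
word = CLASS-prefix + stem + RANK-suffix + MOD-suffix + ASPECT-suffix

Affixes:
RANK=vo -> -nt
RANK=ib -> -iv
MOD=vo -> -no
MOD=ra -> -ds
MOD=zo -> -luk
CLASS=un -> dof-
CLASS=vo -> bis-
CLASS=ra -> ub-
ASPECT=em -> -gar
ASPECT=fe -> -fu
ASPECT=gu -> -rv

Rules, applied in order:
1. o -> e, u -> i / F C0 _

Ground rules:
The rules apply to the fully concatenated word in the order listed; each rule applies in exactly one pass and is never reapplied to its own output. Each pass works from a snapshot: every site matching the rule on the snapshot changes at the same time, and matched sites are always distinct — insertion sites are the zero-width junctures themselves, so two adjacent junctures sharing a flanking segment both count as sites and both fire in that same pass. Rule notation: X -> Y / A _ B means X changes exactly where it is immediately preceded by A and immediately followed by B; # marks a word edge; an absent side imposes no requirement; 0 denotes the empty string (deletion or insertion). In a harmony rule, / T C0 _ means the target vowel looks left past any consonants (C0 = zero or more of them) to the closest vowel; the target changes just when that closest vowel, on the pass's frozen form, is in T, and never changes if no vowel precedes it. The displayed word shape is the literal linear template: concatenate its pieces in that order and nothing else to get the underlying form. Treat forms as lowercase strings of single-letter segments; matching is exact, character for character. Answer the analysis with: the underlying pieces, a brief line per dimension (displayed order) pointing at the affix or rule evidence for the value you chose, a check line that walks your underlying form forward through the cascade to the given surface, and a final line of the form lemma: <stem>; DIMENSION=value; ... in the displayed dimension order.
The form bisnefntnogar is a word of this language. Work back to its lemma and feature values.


underlying: bis-nof-nt-no-gar
RANK=vo - signalled by the affix -nt
MOD=vo - signalled by the affix -no
CLASS=vo - signalled by the affix bis-
ASPECT=em - signalled by the affix -gar
check: bisnofntnogar -> bisnefntnogar
lemma: nof; RANK=vo; MOD=vo; CLASS=vo; ASPECT=em


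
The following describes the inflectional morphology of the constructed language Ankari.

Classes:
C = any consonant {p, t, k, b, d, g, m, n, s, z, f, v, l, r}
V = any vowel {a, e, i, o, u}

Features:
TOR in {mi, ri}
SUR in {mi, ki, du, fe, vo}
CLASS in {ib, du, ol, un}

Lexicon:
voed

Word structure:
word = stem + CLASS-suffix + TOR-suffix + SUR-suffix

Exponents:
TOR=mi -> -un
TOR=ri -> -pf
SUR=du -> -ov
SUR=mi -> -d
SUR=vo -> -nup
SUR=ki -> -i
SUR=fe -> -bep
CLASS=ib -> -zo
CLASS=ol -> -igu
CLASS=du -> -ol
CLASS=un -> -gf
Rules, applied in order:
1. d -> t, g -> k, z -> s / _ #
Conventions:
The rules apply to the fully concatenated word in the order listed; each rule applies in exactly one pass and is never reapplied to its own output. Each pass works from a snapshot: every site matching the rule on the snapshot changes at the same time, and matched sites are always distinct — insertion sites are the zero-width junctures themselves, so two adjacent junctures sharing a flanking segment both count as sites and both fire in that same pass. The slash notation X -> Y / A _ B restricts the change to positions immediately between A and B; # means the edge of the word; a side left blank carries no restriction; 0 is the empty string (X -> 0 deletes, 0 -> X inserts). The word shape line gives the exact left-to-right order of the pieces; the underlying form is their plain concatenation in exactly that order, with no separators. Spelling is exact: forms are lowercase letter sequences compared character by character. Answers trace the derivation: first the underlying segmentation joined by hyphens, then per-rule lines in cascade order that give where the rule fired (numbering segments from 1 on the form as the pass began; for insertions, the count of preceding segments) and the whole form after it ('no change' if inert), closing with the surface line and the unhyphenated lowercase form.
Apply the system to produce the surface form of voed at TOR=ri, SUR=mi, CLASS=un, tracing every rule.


underlying: voed-gf-pf-d
1. d -> t, g -> k, z -> s / _ #: fires at position(s) 9: voedgfpft
surface: voedgfpft


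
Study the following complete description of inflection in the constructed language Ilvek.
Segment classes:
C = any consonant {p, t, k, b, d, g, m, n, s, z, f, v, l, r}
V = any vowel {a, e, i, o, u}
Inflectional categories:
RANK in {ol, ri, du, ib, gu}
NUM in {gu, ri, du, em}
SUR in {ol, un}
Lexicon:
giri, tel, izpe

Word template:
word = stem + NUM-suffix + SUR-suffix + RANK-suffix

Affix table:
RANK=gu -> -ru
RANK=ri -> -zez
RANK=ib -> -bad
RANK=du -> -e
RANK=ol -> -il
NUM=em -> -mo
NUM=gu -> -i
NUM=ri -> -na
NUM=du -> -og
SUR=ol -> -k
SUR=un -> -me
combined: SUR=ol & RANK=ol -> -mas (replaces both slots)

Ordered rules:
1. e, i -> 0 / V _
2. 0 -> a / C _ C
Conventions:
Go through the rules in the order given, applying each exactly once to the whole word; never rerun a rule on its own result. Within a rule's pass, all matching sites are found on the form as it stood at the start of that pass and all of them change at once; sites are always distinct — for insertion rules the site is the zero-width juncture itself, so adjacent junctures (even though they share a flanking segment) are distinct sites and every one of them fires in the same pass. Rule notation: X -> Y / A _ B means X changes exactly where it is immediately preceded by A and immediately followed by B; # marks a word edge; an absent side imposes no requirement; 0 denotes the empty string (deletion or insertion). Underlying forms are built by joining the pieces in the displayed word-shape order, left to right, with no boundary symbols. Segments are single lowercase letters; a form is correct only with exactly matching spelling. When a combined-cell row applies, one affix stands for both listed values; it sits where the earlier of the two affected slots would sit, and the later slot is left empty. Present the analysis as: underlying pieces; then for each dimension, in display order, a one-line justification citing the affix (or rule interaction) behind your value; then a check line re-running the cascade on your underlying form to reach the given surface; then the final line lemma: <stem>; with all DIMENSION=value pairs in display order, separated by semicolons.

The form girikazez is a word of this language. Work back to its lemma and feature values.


underlying: giri-i-k-zez
RANK=ri - signalled by the affix -zez
NUM=gu - signalled by the affix -i
SUR=ol - signalled by the affix -k
check: giriikzez -> girikzez -> girikazez
lemma: giri; RANK=ri; NUM=gu; SUR=ol


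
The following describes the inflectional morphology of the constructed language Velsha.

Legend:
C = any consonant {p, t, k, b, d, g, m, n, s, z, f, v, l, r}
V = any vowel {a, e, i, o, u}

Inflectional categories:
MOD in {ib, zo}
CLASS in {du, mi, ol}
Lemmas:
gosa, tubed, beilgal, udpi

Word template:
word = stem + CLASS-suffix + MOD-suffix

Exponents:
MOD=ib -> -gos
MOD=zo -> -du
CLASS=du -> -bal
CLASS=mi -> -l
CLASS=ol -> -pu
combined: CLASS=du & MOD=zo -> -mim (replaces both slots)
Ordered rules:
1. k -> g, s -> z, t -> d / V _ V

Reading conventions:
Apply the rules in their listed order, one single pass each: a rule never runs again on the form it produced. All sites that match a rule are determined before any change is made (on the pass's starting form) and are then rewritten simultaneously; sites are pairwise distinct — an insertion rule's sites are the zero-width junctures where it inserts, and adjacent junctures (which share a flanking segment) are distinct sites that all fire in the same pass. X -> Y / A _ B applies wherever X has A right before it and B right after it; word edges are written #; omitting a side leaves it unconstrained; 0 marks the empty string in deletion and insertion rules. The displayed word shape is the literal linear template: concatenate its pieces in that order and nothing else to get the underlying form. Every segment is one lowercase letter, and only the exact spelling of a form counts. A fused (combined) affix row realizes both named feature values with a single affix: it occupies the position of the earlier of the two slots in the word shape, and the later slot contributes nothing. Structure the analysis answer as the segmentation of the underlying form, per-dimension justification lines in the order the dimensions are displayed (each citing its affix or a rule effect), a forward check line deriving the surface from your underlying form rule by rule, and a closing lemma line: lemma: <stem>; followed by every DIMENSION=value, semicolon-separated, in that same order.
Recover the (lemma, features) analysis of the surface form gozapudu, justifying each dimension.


underlying: gosa-pu-du
MOD=zo - signalled by the affix -du
CLASS=ol - signalled by the affix -pu
check: gosapudu -> gozapudu
lemma: gosa; MOD=zo; CLASS=ol


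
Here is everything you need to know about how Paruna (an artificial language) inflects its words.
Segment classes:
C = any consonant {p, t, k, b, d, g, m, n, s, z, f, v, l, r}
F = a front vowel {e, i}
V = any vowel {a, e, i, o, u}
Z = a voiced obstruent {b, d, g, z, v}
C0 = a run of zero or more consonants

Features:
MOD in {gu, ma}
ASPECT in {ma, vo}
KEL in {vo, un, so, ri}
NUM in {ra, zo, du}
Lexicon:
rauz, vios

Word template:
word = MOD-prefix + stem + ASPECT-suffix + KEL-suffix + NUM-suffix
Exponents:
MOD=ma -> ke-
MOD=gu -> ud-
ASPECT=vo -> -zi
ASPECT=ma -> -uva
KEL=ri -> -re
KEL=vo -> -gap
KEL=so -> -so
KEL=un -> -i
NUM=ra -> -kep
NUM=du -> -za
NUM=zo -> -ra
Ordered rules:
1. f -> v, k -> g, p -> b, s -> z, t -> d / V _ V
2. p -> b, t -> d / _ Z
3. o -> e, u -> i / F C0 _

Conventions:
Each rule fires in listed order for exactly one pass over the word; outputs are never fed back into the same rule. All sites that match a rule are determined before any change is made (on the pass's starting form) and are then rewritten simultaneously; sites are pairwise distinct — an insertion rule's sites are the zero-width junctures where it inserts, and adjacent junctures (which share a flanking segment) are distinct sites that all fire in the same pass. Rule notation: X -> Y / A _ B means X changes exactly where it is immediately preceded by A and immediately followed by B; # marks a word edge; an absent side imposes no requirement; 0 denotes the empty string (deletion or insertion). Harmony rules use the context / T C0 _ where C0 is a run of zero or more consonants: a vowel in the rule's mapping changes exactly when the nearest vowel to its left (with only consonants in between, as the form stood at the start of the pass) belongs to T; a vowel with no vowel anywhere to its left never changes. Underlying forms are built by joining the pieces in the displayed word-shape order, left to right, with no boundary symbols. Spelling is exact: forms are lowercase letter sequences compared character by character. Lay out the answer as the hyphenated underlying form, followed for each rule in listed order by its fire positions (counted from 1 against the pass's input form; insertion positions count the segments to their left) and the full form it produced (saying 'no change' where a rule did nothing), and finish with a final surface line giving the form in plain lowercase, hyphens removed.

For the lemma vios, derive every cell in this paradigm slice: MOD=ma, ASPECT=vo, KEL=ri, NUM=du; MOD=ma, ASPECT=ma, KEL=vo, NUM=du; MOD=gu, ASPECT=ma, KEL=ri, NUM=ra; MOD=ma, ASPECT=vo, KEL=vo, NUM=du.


cell MOD=ma, ASPECT=vo, KEL=ri, NUM=du:
underlying: ke-vios-zi-re-za
1. f -> v, k -> g, p -> b, s -> z, t -> d / V _ V: no change
2. p -> b, t -> d / _ Z: no change
3. o -> e, u -> i / F C0 _: fires at position(s) 5: kevieszireza
surface: kevieszireza

cell MOD=ma, ASPECT=ma, KEL=vo, NUM=du:
underlying: ke-vios-uva-gap-za
1. f -> v, k -> g, p -> b, s -> z, t -> d / V _ V: fires at position(s) 6: keviozuvagapza
2. p -> b, t -> d / _ Z: fires at position(s) 12: keviozuvagabza
3. o -> e, u -> i / F C0 _: fires at position(s) 5: keviezuvagabza
surface: keviezuvagabza

cell MOD=gu, ASPECT=ma, KEL=ri, NUM=ra:
underlying: ud-vios-uva-re-kep
1. f -> v, k -> g, p -> b, s -> z, t -> d / V _ V: fires at position(s) 6, 12: udviozuvaregep
2. p -> b, t -> d / _ Z: no change
3. o -> e, u -> i / F C0 _: fires at position(s) 5: udviezuvaregep
surface: udviezuvaregep

cell MOD=ma, ASPECT=vo, KEL=vo, NUM=du:
underlying: ke-vios-zi-gap-za
1. f -> v, k -> g, p -> b, s -> z, t -> d / V _ V: no change
2. p -> b, t -> d / _ Z: fires at position(s) 11: kevioszigabza
3. o -> e, u -> i / F C0 _: fires at position(s) 5: kevieszigabza
surface: kevieszigabza
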